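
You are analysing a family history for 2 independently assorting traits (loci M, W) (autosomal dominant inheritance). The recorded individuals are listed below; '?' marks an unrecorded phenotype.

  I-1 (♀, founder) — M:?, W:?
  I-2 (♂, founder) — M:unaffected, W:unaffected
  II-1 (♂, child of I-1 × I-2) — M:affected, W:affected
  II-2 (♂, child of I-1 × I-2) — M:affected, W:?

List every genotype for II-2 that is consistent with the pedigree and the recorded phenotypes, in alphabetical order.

M/I-1 ? ·: Mm|MM
M/I-2 un ·: mm
M/II-1 aff I-1×I-2: Mm
M/II-2 aff I-1×I-2: Mm
⇒ M over [I-1,I-2,II-1,II-2]: 2 consistent
W/I-1 ? ·: Ww|WW
W/I-2 un ·: ww
W/II-1 aff I-1×I-2: Ww
W/II-2 ? I-1×I-2: ww|Ww
⇒ W over [I-1,I-2,II-1,II-2]: 3 consistent

II-2 ∈ {Mm Ww, Mm ww}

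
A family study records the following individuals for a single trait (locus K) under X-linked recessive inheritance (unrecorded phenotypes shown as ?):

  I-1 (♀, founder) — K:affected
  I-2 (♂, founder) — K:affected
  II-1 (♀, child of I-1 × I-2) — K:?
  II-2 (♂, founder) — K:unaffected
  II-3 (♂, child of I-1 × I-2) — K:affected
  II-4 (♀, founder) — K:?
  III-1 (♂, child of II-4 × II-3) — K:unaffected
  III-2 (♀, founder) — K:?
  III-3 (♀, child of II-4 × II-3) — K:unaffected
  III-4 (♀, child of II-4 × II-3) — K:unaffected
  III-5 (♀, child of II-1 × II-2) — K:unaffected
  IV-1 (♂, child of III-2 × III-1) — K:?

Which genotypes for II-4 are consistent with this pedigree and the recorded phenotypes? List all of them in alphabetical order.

K/I-1 aff ·: X^kX^k
K/I-2 aff ·: X^kY
K/II-1 ? I-1×I-2: X^kX^k
K/II-2 un ·: X^KY
K/II-3 aff I-1×I-2: X^kY
K/II-4 ? ·: X^KX^K|X^KX^k
K/III-1 un II-4×II-3: X^KY
K/III-2 ? ·: X^KX^K|X^KX^k|X^kX^k
K/III-3 un II-4×II-3: X^KX^k
K/III-4 un II-4×II-3: X^KX^k
K/III-5 un II-1×II-2: X^KX^k
K/IV-1 ? III-2×III-1: X^KY|X^kY
⇒ K over [I-1,I-2,II-1,II-2,II-3,II-4,III-1,III-2,III-3,III-4,III-5,IV-1]: 8 consistent

II-4 ∈ {X^KX^K, X^KX^k}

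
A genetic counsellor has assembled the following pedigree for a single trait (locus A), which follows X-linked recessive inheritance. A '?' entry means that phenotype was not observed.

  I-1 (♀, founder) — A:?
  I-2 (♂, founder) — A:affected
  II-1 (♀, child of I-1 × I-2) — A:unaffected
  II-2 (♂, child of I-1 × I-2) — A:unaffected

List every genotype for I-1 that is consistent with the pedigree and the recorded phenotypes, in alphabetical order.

A/I-1 ? ·: X^AX^A|X^AX^a
A/I-2 aff ·: X^aY
A/II-1 un I-1×I-2: X^AX^a
A/II-2 un I-1×I-2: X^AY
⇒ A over [I-1,I-2,II-1,II-2]: 2 consistent

I-1 ∈ {X^AX^A, X^AX^a}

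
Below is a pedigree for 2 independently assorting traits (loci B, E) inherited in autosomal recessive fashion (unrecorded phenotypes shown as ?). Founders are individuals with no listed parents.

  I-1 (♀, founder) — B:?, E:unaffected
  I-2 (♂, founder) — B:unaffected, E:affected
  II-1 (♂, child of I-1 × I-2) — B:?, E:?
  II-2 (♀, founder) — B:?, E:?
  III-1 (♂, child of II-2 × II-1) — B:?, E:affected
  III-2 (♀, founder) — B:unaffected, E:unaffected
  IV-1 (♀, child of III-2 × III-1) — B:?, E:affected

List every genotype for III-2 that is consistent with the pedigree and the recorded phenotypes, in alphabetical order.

III-2 ∈ {BB Ee, Bb Ee}

B/I-1 ? ·: BB|Bb|bb
B/I-2 un ·: BB|Bb
B/II-1 ? I-1×I-2: BB|Bb|bb
B/II-2 ? ·: BB|Bb|bb
B/III-1 ? II-2×II-1: BB|Bb|bb
B/III-2 un ·: BB|Bb
B/IV-1 ? III-2×III-1: BB|Bb|bb
⇒ B over [I-1,I-2,II-1,II-2,III-1,III-2,IV-1]: 231 consistent
E/I-1 un ·: EE|Ee
E/I-2 aff ·: ee
E/II-1 ? I-1×I-2: Ee|ee
E/II-2 ? ·: Ee|ee
E/III-1 aff II-2×II-1: ee
E/III-2 un ·: Ee
E/IV-1 aff III-2×III-1: ee
⇒ E over [I-1,I-2,II-1,II-2,III-1,III-2,IV-1]: 6 consistent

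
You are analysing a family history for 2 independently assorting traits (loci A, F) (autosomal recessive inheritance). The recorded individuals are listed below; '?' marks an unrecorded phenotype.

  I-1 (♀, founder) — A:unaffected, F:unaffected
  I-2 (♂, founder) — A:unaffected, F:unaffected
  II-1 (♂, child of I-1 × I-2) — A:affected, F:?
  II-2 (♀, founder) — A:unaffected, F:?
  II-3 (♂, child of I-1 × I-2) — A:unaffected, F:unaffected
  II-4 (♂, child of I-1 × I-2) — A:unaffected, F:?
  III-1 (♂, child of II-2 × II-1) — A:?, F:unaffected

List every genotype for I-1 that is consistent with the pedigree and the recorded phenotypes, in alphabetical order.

I-1 ∈ {Aa FF, Aa Ff}

A/I-1 un ·: Aa
A/I-2 un ·: Aa
A/II-1 aff I-1×I-2: aa
A/II-2 un ·: AA|Aa
A/II-3 un I-1×I-2: AA|Aa
A/II-4 un I-1×I-2: AA|Aa
A/III-1 ? II-2×II-1: Aa|aa
⇒ A over [I-1,I-2,II-1,II-2,II-3,II-4,III-1]: 12 consistent
F/I-1 un ·: FF|Ff
F/I-2 un ·: FF|Ff
F/II-1 ? I-1×I-2: FF|Ff|ff
F/II-2 ? ·: FF|Ff|ff
F/II-3 un I-1×I-2: FF|Ff
F/II-4 ? I-1×I-2: FF|Ff|ff
F/III-1 un II-2×II-1: FF|Ff
⇒ F over [I-1,I-2,II-1,II-2,II-3,II-4,III-1]: 142 consistent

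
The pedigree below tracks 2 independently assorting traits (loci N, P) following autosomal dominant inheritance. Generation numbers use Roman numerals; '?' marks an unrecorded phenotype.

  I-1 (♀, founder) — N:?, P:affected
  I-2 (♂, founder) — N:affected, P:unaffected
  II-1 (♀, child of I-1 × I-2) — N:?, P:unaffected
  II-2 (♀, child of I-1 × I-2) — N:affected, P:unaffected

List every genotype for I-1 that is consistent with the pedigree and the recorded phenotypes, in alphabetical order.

N/I-1 ? ·: nn|Nn|NN
N/I-2 aff ·: Nn|NN
N/II-1 ? I-1×I-2: nn|Nn|NN
N/II-2 aff I-1×I-2: Nn|NN
⇒ N over [I-1,I-2,II-1,II-2]: 18 consistent
P/I-1 aff ·: Pp
P/I-2 un ·: pp
P/II-1 un I-1×I-2: pp
P/II-2 un I-1×I-2: pp
⇒ P over [I-1,I-2,II-1,II-2]: 1 consistent

I-1 ∈ {NN Pp, Nn Pp, nn Pp}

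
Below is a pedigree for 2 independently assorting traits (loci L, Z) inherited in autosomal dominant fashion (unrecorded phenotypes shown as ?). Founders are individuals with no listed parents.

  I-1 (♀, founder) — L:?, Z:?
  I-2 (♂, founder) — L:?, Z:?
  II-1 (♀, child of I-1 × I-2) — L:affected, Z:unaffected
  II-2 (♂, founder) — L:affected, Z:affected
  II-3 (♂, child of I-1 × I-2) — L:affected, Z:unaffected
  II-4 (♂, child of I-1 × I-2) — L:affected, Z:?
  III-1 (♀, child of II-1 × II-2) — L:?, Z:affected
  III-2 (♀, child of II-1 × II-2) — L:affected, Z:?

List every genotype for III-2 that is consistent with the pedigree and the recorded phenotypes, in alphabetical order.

L/I-1 ? ·: ll|Ll|LL
L/I-2 ? ·: ll|Ll|LL
L/II-1 aff I-1×I-2: Ll|LL
L/II-2 aff ·: Ll|LL
L/II-3 aff I-1×I-2: Ll|LL
L/II-4 aff I-1×I-2: Ll|LL
L/III-1 ? II-1×II-2: ll|Ll|LL
L/III-2 aff II-1×II-2: Ll|LL
⇒ L over [I-1,I-2,II-1,II-2,II-3,II-4,III-1,III-2]: 225 consistent
Z/I-1 ? ·: zz|Zz
Z/I-2 ? ·: zz|Zz
Z/II-1 un I-1×I-2: zz
Z/II-2 aff ·: Zz|ZZ
Z/II-3 un I-1×I-2: zz
Z/II-4 ? I-1×I-2: zz|Zz|ZZ
Z/III-1 aff II-1×II-2: Zz
Z/III-2 ? II-1×II-2: zz|Zz
⇒ Z over [I-1,I-2,II-1,II-2,II-3,II-4,III-1,III-2]: 24 consistent

III-2 ∈ {LL Zz, LL zz, Ll Zz, Ll zz}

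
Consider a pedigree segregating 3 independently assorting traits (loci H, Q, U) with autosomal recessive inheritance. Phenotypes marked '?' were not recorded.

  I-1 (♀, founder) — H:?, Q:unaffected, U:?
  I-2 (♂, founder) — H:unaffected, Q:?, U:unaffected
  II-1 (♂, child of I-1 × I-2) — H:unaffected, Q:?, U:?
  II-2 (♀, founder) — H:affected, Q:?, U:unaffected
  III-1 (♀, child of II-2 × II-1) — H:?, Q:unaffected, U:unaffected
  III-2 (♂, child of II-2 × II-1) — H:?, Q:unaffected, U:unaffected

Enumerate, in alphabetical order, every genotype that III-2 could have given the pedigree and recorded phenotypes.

H/I-1 ? ·: HH|Hh|hh
H/I-2 un ·: HH|Hh
H/II-1 un I-1×I-2: HH|Hh
H/II-2 aff ·: hh
H/III-1 ? II-2×II-1: Hh|hh
H/III-2 ? II-2×II-1: Hh|hh
⇒ H over [I-1,I-2,II-1,II-2,III-1,III-2]: 24 consistent
Q/I-1 un ·: QQ|Qq
Q/I-2 ? ·: QQ|Qq|qq
Q/II-1 ? I-1×I-2: QQ|Qq|qq
Q/II-2 ? ·: QQ|Qq|qq
Q/III-1 un II-2×II-1: QQ|Qq
Q/III-2 un II-2×II-1: QQ|Qq
⇒ Q over [I-1,I-2,II-1,II-2,III-1,III-2]: 73 consistent
U/I-1 ? ·: UU|Uu|uu
U/I-2 un ·: UU|Uu
U/II-1 ? I-1×I-2: UU|Uu|uu
U/II-2 un ·: UU|Uu
U/III-1 un II-2×II-1: UU|Uu
U/III-2 un II-2×II-1: UU|Uu
⇒ U over [I-1,I-2,II-1,II-2,III-1,III-2]: 64 consistent

III-2 ∈ {Hh QQ UU, Hh QQ Uu, Hh Qq UU, Hh Qq Uu, hh QQ UU, hh QQ Uu, hh Qq UU, hh Qq Uu}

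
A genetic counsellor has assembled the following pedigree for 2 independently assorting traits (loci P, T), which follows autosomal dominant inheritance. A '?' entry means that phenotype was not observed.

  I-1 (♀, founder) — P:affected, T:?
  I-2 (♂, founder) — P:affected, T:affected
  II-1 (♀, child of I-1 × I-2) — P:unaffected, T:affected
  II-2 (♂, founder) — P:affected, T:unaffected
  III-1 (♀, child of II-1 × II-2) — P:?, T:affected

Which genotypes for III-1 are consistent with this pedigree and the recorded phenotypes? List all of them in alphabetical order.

P/I-1 aff ·: Pp
P/I-2 aff ·: Pp
P/II-1 un I-1×I-2: pp
P/II-2 aff ·: Pp|PP
P/III-1 ? II-1×II-2: pp|Pp
⇒ P over [I-1,I-2,II-1,II-2,III-1]: 3 consistent
T/I-1 ? ·: tt|Tt|TT
T/I-2 aff ·: Tt|TT
T/II-1 aff I-1×I-2: Tt|TT
T/II-2 un ·: tt
T/III-1 aff II-1×II-2: Tt
⇒ T over [I-1,I-2,II-1,II-2,III-1]: 9 consistent

III-1 ∈ {Pp Tt, pp Tt}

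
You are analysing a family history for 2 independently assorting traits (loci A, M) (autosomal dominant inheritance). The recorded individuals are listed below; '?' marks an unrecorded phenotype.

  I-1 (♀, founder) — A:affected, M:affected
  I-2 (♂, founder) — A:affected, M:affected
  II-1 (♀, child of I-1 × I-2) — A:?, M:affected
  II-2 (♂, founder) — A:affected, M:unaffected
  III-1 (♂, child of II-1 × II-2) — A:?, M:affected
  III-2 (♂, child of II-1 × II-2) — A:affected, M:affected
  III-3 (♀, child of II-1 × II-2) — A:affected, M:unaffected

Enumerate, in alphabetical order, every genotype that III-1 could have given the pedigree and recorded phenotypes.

A/I-1 aff ·: Aa|AA
A/I-2 aff ·: Aa|AA
A/II-1 ? I-1×I-2: aa|Aa|AA
A/II-2 aff ·: Aa|AA
A/III-1 ? II-1×II-2: aa|Aa|AA
A/III-2 aff II-1×II-2: Aa|AA
A/III-3 aff II-1×II-2: Aa|AA
⇒ A over [I-1,I-2,II-1,II-2,III-1,III-2,III-3]: 99 consistent
M/I-1 aff ·: Mm|MM
M/I-2 aff ·: Mm|MM
M/II-1 aff I-1×I-2: Mm
M/II-2 un ·: mm
M/III-1 aff II-1×II-2: Mm
M/III-2 aff II-1×II-2: Mm
M/III-3 un II-1×II-2: mm
⇒ M over [I-1,I-2,II-1,II-2,III-1,III-2,III-3]: 3 consistent

III-1 ∈ {AA Mm, Aa Mm, aa Mm}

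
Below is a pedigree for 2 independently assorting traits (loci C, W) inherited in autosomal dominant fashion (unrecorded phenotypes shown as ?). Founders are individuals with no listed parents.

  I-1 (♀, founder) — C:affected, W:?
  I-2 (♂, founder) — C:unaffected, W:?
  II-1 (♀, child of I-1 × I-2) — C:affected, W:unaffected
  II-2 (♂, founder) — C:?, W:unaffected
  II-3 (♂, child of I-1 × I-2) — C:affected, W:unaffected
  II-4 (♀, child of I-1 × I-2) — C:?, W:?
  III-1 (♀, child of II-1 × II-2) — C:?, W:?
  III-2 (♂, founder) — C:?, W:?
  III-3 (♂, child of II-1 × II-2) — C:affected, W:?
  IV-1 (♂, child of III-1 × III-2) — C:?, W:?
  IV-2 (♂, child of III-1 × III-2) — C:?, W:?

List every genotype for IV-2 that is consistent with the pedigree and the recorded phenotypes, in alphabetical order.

C/I-1 aff ·: Cc|CC
C/I-2 un ·: cc
C/II-1 aff I-1×I-2: Cc
C/II-2 ? ·: cc|Cc|CC
C/II-3 aff I-1×I-2: Cc
C/II-4 ? I-1×I-2: cc|Cc
C/III-1 ? II-1×II-2: cc|Cc|CC
C/III-2 ? ·: cc|Cc|CC
C/III-3 aff II-1×II-2: Cc|CC
C/IV-1 ? III-1×III-2: cc|Cc|CC
C/IV-2 ? III-1×III-2: cc|Cc|CC
⇒ C over [I-1,I-2,II-1,II-2,II-3,II-4,III-1,III-2,III-3,IV-1,IV-2]: 381 consistent
W/I-1 ? ·: ww|Ww
W/I-2 ? ·: ww|Ww
W/II-1 un I-1×I-2: ww
W/II-2 un ·: ww
W/II-3 un I-1×I-2: ww
W/II-4 ? I-1×I-2: ww|Ww|WW
W/III-1 ? II-1×II-2: ww
W/III-2 ? ·: ww|Ww|WW
W/III-3 ? II-1×II-2: ww
W/IV-1 ? III-1×III-2: ww|Ww
W/IV-2 ? III-1×III-2: ww|Ww
⇒ W over [I-1,I-2,II-1,II-2,II-3,II-4,III-1,III-2,III-3,IV-1,IV-2]: 48 consistent

IV-2 ∈ {CC Ww, CC ww, Cc Ww, Cc ww, cc Ww, cc ww}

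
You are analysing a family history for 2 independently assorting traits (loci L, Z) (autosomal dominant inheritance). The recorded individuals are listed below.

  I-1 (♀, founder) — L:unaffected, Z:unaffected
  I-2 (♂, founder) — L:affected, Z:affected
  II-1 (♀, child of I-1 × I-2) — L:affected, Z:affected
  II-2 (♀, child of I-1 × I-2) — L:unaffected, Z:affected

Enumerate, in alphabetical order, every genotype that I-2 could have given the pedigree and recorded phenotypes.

L/I-1 un ·: ll
L/I-2 aff ·: Ll
L/II-1 aff I-1×I-2: Ll
L/II-2 un I-1×I-2: ll
⇒ L over [I-1,I-2,II-1,II-2]: 1 consistent
Z/I-1 un ·: zz
Z/I-2 aff ·: Zz|ZZ
Z/II-1 aff I-1×I-2: Zz
Z/II-2 aff I-1×I-2: Zz
⇒ Z over [I-1,I-2,II-1,II-2]: 2 consistent

I-2 ∈ {Ll ZZ, Ll Zz}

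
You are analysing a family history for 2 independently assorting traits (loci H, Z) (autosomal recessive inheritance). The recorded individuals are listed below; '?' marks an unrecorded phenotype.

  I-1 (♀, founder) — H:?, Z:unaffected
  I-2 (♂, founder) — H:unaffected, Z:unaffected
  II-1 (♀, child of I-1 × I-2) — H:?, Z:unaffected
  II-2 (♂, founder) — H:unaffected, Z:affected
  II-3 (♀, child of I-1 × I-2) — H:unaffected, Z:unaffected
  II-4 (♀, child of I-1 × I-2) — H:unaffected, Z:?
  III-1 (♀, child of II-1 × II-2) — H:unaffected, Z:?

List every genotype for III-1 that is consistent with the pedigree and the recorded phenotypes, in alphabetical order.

H/I-1 ? ·: HH|Hh|hh
H/I-2 un ·: HH|Hh
H/II-1 ? I-1×I-2: HH|Hh|hh
H/II-2 un ·: HH|Hh
H/II-3 un I-1×I-2: HH|Hh
H/II-4 un I-1×I-2: HH|Hh
H/III-1 un II-1×II-2: HH|Hh
⇒ H over [I-1,I-2,II-1,II-2,II-3,II-4,III-1]: 105 consistent
Z/I-1 un ·: ZZ|Zz
Z/I-2 un ·: ZZ|Zz
Z/II-1 un I-1×I-2: ZZ|Zz
Z/II-2 aff ·: zz
Z/II-3 un I-1×I-2: ZZ|Zz
Z/II-4 ? I-1×I-2: ZZ|Zz|zz
Z/III-1 ? II-1×II-2: Zz|zz
⇒ Z over [I-1,I-2,II-1,II-2,II-3,II-4,III-1]: 43 consistent

III-1 ∈ {HH Zz, HH zz, Hh Zz, Hh zz}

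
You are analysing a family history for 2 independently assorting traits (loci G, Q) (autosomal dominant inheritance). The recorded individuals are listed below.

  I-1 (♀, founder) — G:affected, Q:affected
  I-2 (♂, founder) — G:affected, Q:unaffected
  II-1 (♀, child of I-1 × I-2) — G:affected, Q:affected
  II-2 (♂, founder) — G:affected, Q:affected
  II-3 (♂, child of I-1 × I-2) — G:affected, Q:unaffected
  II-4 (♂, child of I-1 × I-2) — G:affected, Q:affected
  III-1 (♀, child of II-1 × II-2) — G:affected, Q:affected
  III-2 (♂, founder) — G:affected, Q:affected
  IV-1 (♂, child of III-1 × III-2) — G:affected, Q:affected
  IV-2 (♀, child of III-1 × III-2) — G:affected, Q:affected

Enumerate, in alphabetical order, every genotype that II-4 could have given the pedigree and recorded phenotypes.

G/I-1 aff ·: Gg|GG
G/I-2 aff ·: Gg|GG
G/II-1 aff I-1×I-2: Gg|GG
G/II-2 aff ·: Gg|GG
G/II-3 aff I-1×I-2: Gg|GG
G/II-4 aff I-1×I-2: Gg|GG
G/III-1 aff II-1×II-2: Gg|GG
G/III-2 aff ·: Gg|GG
G/IV-1 aff III-1×III-2: Gg|GG
G/IV-2 aff III-1×III-2: Gg|GG
⇒ G over [I-1,I-2,II-1,II-2,II-3,II-4,III-1,III-2,IV-1,IV-2]: 546 consistent
Q/I-1 aff ·: Qq
Q/I-2 un ·: qq
Q/II-1 aff I-1×I-2: Qq
Q/II-2 aff ·: Qq|QQ
Q/II-3 un I-1×I-2: qq
Q/II-4 aff I-1×I-2: Qq
Q/III-1 aff II-1×II-2: Qq|QQ
Q/III-2 aff ·: Qq|QQ
Q/IV-1 aff III-1×III-2: Qq|QQ
Q/IV-2 aff III-1×III-2: Qq|QQ
⇒ Q over [I-1,I-2,II-1,II-2,II-3,II-4,III-1,III-2,IV-1,IV-2]: 26 consistent

II-4 ∈ {GG Qq, Gg Qq}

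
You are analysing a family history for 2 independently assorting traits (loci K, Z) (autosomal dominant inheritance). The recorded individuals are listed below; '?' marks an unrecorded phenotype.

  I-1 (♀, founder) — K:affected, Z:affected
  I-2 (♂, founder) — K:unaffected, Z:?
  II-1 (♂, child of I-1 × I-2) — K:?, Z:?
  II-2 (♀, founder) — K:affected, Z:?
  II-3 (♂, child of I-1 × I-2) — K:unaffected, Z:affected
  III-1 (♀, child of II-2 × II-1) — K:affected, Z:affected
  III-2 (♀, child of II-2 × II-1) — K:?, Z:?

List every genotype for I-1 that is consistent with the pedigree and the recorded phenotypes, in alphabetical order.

I-1 ∈ {Kk ZZ, Kk Zz}

K/I-1 aff ·: Kk
K/I-2 un ·: kk
K/II-1 ? I-1×I-2: kk|Kk
K/II-2 aff ·: Kk|KK
K/II-3 un I-1×I-2: kk
K/III-1 aff II-2×II-1: Kk|KK
K/III-2 ? II-2×II-1: kk|Kk|KK
⇒ K over [I-1,I-2,II-1,II-2,II-3,III-1,III-2]: 13 consistent
Z/I-1 aff ·: Zz|ZZ
Z/I-2 ? ·: zz|Zz|ZZ
Z/II-1 ? I-1×I-2: zz|Zz|ZZ
Z/II-2 ? ·: zz|Zz|ZZ
Z/II-3 aff I-1×I-2: Zz|ZZ
Z/III-1 aff II-2×II-1: Zz|ZZ
Z/III-2 ? II-2×II-1: zz|Zz|ZZ
⇒ Z over [I-1,I-2,II-1,II-2,II-3,III-1,III-2]: 147 consistent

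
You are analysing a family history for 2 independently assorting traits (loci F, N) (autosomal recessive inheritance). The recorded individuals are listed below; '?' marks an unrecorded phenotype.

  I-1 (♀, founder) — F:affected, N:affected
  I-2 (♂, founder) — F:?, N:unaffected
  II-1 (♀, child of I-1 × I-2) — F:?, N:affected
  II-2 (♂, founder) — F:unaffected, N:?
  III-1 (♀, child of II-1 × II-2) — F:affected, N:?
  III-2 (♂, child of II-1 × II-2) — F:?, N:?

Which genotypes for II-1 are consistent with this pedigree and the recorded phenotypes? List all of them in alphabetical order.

II-1 ∈ {Ff nn, ff nn}

F/I-1 aff ·: ff
F/I-2 ? ·: FF|Ff|ff
F/II-1 ? I-1×I-2: Ff|ff
F/II-2 un ·: Ff
F/III-1 aff II-1×II-2: ff
F/III-2 ? II-1×II-2: FF|Ff|ff
⇒ F over [I-1,I-2,II-1,II-2,III-1,III-2]: 10 consistent
N/I-1 aff ·: nn
N/I-2 un ·: Nn
N/II-1 aff I-1×I-2: nn
N/II-2 ? ·: NN|Nn|nn
N/III-1 ? II-1×II-2: Nn|nn
N/III-2 ? II-1×II-2: Nn|nn
⇒ N over [I-1,I-2,II-1,II-2,III-1,III-2]: 6 consistent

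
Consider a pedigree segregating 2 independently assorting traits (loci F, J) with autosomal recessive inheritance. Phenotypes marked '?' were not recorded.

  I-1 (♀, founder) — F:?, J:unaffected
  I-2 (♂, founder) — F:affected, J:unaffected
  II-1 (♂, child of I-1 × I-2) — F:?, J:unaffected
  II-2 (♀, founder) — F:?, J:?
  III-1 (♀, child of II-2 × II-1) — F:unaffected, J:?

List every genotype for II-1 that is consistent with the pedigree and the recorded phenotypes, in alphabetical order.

II-1 ∈ {Ff JJ, Ff Jj, ff JJ, ff Jj}

F/I-1 ? ·: FF|Ff|ff
F/I-2 aff ·: ff
F/II-1 ? I-1×I-2: Ff|ff
F/II-2 ? ·: FF|Ff|ff
F/III-1 un II-2×II-1: FF|Ff
⇒ F over [I-1,I-2,II-1,II-2,III-1]: 14 consistent
J/I-1 un ·: JJ|Jj
J/I-2 un ·: JJ|Jj
J/II-1 un I-1×I-2: JJ|Jj
J/II-2 ? ·: JJ|Jj|jj
J/III-1 ? II-2×II-1: JJ|Jj|jj
⇒ J over [I-1,I-2,II-1,II-2,III-1]: 37 consistent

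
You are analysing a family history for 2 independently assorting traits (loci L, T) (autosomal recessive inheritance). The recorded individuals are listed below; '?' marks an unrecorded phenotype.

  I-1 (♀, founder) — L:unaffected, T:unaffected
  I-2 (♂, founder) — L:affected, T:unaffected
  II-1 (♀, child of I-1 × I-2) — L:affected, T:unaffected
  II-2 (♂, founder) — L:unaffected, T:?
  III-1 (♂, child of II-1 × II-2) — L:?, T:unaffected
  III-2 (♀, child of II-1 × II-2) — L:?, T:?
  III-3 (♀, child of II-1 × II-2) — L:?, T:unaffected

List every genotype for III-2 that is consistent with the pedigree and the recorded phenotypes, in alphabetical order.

III-2 ∈ {Ll TT, Ll Tt, Ll tt, ll TT, ll Tt, ll tt}

L/I-1 un ·: Ll
L/I-2 aff ·: ll
L/II-1 aff I-1×I-2: ll
L/II-2 un ·: LL|Ll
L/III-1 ? II-1×II-2: Ll|ll
L/III-2 ? II-1×II-2: Ll|ll
L/III-3 ? II-1×II-2: Ll|ll
⇒ L over [I-1,I-2,II-1,II-2,III-1,III-2,III-3]: 9 consistent
T/I-1 un ·: TT|Tt
T/I-2 un ·: TT|Tt
T/II-1 un I-1×I-2: TT|Tt
T/II-2 ? ·: TT|Tt|tt
T/III-1 un II-1×II-2: TT|Tt
T/III-2 ? II-1×II-2: TT|Tt|tt
T/III-3 un II-1×II-2: TT|Tt
⇒ T over [I-1,I-2,II-1,II-2,III-1,III-2,III-3]: 106 consistent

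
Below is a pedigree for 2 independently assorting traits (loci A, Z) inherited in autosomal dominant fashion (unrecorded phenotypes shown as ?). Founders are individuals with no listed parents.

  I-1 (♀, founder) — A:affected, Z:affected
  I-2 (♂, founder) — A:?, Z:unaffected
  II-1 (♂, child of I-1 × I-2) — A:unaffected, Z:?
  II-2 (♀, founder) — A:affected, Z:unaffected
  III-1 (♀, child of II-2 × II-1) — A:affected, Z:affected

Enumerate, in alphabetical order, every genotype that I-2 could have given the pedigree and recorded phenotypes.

A/I-1 aff ·: Aa
A/I-2 ? ·: aa|Aa
A/II-1 un I-1×I-2: aa
A/II-2 aff ·: Aa|AA
A/III-1 aff II-2×II-1: Aa
⇒ A over [I-1,I-2,II-1,II-2,III-1]: 4 consistent
Z/I-1 aff ·: Zz|ZZ
Z/I-2 un ·: zz
Z/II-1 ? I-1×I-2: Zz
Z/II-2 un ·: zz
Z/III-1 aff II-2×II-1: Zz
⇒ Z over [I-1,I-2,II-1,II-2,III-1]: 2 consistent

I-2 ∈ {Aa zz, aa zz}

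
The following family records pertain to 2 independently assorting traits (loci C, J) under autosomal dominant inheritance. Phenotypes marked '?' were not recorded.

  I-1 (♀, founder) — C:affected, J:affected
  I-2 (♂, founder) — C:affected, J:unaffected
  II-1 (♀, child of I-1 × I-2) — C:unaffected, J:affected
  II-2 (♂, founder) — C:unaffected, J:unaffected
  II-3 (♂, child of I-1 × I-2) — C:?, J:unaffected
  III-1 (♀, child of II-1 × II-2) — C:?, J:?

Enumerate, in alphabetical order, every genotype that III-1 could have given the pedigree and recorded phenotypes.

III-1 ∈ {cc Jj, cc jj}

C/I-1 aff ·: Cc
C/I-2 aff ·: Cc
C/II-1 un I-1×I-2: cc
C/II-2 un ·: cc
C/II-3 ? I-1×I-2: cc|Cc|CC
C/III-1 ? II-1×II-2: cc
⇒ C over [I-1,I-2,II-1,II-2,II-3,III-1]: 3 consistent
J/I-1 aff ·: Jj
J/I-2 un ·: jj
J/II-1 aff I-1×I-2: Jj
J/II-2 un ·: jj
J/II-3 un I-1×I-2: jj
J/III-1 ? II-1×II-2: jj|Jj
⇒ J over [I-1,I-2,II-1,II-2,II-3,III-1]: 2 consistent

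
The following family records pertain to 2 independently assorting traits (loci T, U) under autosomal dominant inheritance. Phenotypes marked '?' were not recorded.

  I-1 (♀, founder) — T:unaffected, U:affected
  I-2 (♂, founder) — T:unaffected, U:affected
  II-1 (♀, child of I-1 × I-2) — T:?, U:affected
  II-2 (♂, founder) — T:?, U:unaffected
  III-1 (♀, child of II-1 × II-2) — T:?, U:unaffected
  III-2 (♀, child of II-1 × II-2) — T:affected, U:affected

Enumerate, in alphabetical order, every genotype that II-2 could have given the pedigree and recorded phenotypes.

T/I-1 un ·: tt
T/I-2 un ·: tt
T/II-1 ? I-1×I-2: tt
T/II-2 ? ·: Tt|TT
T/III-1 ? II-1×II-2: tt|Tt
T/III-2 aff II-1×II-2: Tt
⇒ T over [I-1,I-2,II-1,II-2,III-1,III-2]: 3 consistent
U/I-1 aff ·: Uu|UU
U/I-2 aff ·: Uu|UU
U/II-1 aff I-1×I-2: Uu
U/II-2 un ·: uu
U/III-1 un II-1×II-2: uu
U/III-2 aff II-1×II-2: Uu
⇒ U over [I-1,I-2,II-1,II-2,III-1,III-2]: 3 consistent

II-2 ∈ {TT uu, Tt uu}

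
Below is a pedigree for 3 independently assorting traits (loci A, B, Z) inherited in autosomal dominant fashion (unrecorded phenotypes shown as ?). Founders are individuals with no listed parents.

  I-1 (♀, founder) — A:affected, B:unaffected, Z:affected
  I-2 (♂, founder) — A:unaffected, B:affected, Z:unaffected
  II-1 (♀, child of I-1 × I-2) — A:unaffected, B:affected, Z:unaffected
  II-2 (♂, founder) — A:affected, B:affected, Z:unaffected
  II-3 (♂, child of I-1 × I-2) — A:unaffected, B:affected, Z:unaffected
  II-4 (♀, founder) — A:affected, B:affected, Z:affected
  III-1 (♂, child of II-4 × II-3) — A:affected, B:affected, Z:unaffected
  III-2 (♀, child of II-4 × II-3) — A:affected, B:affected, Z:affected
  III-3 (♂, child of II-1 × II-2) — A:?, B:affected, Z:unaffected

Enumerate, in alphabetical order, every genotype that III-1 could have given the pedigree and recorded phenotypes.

A/I-1 aff ·: Aa
A/I-2 un ·: aa
A/II-1 un I-1×I-2: aa
A/II-2 aff ·: Aa|AA
A/II-3 un I-1×I-2: aa
A/II-4 aff ·: Aa|AA
A/III-1 aff II-4×II-3: Aa
A/III-2 aff II-4×II-3: Aa
A/III-3 ? II-1×II-2: aa|Aa
⇒ A over [I-1,I-2,II-1,II-2,II-3,II-4,III-1,III-2,III-3]: 6 consistent
B/I-1 un ·: bb
B/I-2 aff ·: Bb|BB
B/II-1 aff I-1×I-2: Bb
B/II-2 aff ·: Bb|BB
B/II-3 aff I-1×I-2: Bb
B/II-4 aff ·: Bb|BB
B/III-1 aff II-4×II-3: Bb|BB
B/III-2 aff II-4×II-3: Bb|BB
B/III-3 aff II-1×II-2: Bb|BB
⇒ B over [I-1,I-2,II-1,II-2,II-3,II-4,III-1,III-2,III-3]: 64 consistent
Z/I-1 aff ·: Zz
Z/I-2 un ·: zz
Z/II-1 un I-1×I-2: zz
Z/II-2 un ·: zz
Z/II-3 un I-1×I-2: zz
Z/II-4 aff ·: Zz
Z/III-1 un II-4×II-3: zz
Z/III-2 aff II-4×II-3: Zz
Z/III-3 un II-1×II-2: zz
⇒ Z over [I-1,I-2,II-1,II-2,II-3,II-4,III-1,III-2,III-3]: 1 consistent

III-1 ∈ {Aa BB zz, Aa Bb zz}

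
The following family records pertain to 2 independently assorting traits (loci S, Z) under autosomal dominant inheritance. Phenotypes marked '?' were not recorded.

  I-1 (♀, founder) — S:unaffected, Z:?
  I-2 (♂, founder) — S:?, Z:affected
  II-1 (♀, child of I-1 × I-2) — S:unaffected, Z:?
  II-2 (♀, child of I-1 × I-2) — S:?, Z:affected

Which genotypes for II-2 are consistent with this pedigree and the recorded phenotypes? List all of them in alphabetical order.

S/I-1 un ·: ss
S/I-2 ? ·: ss|Ss
S/II-1 un I-1×I-2: ss
S/II-2 ? I-1×I-2: ss|Ss
⇒ S over [I-1,I-2,II-1,II-2]: 3 consistent
Z/I-1 ? ·: zz|Zz|ZZ
Z/I-2 aff ·: Zz|ZZ
Z/II-1 ? I-1×I-2: zz|Zz|ZZ
Z/II-2 aff I-1×I-2: Zz|ZZ
⇒ Z over [I-1,I-2,II-1,II-2]: 18 consistent

II-2 ∈ {Ss ZZ, Ss Zz, ss ZZ, ss Zz}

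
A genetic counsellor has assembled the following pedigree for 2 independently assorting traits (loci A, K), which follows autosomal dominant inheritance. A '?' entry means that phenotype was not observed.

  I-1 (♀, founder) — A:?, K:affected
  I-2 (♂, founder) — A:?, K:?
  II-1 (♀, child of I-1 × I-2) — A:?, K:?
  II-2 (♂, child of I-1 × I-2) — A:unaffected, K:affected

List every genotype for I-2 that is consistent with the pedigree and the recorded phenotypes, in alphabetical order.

I-2 ∈ {Aa KK, Aa Kk, Aa kk, aa KK, aa Kk, aa kk}

A/I-1 ? ·: aa|Aa
A/I-2 ? ·: aa|Aa
A/II-1 ? I-1×I-2: aa|Aa|AA
A/II-2 un I-1×I-2: aa
⇒ A over [I-1,I-2,II-1,II-2]: 8 consistent
K/I-1 aff ·: Kk|KK
K/I-2 ? ·: kk|Kk|KK
K/II-1 ? I-1×I-2: kk|Kk|KK
K/II-2 aff I-1×I-2: Kk|KK
⇒ K over [I-1,I-2,II-1,II-2]: 18 consistent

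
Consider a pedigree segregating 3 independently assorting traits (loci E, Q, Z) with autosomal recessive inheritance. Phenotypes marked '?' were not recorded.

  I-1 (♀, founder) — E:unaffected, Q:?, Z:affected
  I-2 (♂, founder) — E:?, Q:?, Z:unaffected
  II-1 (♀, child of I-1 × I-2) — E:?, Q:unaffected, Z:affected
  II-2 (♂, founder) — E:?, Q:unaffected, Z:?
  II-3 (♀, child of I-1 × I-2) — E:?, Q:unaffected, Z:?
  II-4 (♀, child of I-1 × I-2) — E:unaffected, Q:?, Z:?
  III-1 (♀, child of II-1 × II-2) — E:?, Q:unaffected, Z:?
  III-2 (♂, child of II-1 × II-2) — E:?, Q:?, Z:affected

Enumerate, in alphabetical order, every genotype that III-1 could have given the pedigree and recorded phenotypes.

III-1 ∈ {EE QQ Zz, EE QQ zz, EE Qq Zz, EE Qq zz, Ee QQ Zz, Ee QQ zz, Ee Qq Zz, Ee Qq zz, ee QQ Zz, ee QQ zz, ee Qq Zz, ee Qq zz}

E/I-1 un ·: EE|Ee
E/I-2 ? ·: EE|Ee|ee
E/II-1 ? I-1×I-2: EE|Ee|ee
E/II-2 ? ·: EE|Ee|ee
E/II-3 ? I-1×I-2: EE|Ee|ee
E/II-4 un I-1×I-2: EE|Ee
E/III-1 ? II-1×II-2: EE|Ee|ee
E/III-2 ? II-1×II-2: EE|Ee|ee
⇒ E over [I-1,I-2,II-1,II-2,II-3,II-4,III-1,III-2]: 427 consistent
Q/I-1 ? ·: QQ|Qq|qq
Q/I-2 ? ·: QQ|Qq|qq
Q/II-1 un I-1×I-2: QQ|Qq
Q/II-2 un ·: QQ|Qq
Q/II-3 un I-1×I-2: QQ|Qq
Q/II-4 ? I-1×I-2: QQ|Qq|qq
Q/III-1 un II-1×II-2: QQ|Qq
Q/III-2 ? II-1×II-2: QQ|Qq|qq
⇒ Q over [I-1,I-2,II-1,II-2,II-3,II-4,III-1,III-2]: 275 consistent
Z/I-1 aff ·: zz
Z/I-2 un ·: Zz
Z/II-1 aff I-1×I-2: zz
Z/II-2 ? ·: Zz|zz
Z/II-3 ? I-1×I-2: Zz|zz
Z/II-4 ? I-1×I-2: Zz|zz
Z/III-1 ? II-1×II-2: Zz|zz
Z/III-2 aff II-1×II-2: zz
⇒ Z over [I-1,I-2,II-1,II-2,II-3,II-4,III-1,III-2]: 12 consistent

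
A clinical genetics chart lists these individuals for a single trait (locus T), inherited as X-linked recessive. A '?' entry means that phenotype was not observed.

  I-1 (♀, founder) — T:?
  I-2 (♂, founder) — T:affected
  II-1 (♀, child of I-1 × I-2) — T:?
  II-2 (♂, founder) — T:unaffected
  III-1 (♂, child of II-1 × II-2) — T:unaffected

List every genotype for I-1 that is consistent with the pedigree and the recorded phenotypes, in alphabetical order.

I-1 ∈ {X^TX^T, X^TX^t}

T/I-1 ? ·: X^TX^T|X^TX^t
T/I-2 aff ·: X^tY
T/II-1 ? I-1×I-2: X^TX^t
T/II-2 un ·: X^TY
T/III-1 un II-1×II-2: X^TY
⇒ T over [I-1,I-2,II-1,II-2,III-1]: 2 consistent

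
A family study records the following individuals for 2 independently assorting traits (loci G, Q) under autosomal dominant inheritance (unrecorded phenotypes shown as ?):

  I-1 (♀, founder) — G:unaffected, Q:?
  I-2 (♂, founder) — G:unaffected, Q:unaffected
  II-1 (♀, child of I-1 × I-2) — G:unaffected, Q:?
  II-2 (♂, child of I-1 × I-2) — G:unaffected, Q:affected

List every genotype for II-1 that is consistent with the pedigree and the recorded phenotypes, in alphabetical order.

G/I-1 un ·: gg
G/I-2 un ·: gg
G/II-1 un I-1×I-2: gg
G/II-2 un I-1×I-2: gg
⇒ G over [I-1,I-2,II-1,II-2]: 1 consistent
Q/I-1 ? ·: Qq|QQ
Q/I-2 un ·: qq
Q/II-1 ? I-1×I-2: qq|Qq
Q/II-2 aff I-1×I-2: Qq
⇒ Q over [I-1,I-2,II-1,II-2]: 3 consistent

II-1 ∈ {gg Qq, gg qq}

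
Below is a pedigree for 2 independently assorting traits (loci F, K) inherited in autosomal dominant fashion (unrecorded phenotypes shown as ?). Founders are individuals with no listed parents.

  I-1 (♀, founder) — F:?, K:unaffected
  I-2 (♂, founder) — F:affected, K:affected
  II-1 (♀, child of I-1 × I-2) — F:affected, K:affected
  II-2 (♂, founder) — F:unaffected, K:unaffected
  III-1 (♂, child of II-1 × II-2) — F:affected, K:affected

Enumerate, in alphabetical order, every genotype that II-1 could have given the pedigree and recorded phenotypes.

F/I-1 ? ·: ff|Ff|FF
F/I-2 aff ·: Ff|FF
F/II-1 aff I-1×I-2: Ff|FF
F/II-2 un ·: ff
F/III-1 aff II-1×II-2: Ff
⇒ F over [I-1,I-2,II-1,II-2,III-1]: 9 consistent
K/I-1 un ·: kk
K/I-2 aff ·: Kk|KK
K/II-1 aff I-1×I-2: Kk
K/II-2 un ·: kk
K/III-1 aff II-1×II-2: Kk
⇒ K over [I-1,I-2,II-1,II-2,III-1]: 2 consistent

II-1 ∈ {FF Kk, Ff Kk}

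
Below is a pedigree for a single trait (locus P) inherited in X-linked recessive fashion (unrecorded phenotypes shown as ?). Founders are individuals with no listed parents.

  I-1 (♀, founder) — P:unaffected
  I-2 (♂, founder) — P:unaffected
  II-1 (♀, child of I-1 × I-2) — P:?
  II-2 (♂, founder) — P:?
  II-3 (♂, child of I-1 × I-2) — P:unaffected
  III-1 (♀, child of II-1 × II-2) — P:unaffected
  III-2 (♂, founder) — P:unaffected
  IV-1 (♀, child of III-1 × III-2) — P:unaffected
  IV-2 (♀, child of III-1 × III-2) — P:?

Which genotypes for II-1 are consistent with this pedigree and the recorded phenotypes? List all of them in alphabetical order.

P/I-1 un ·: X^PX^P|X^PX^p
P/I-2 un ·: X^PY
P/II-1 ? I-1×I-2: X^PX^P|X^PX^p
P/II-2 ? ·: X^PY|X^pY
P/II-3 un I-1×I-2: X^PY
P/III-1 un II-1×II-2: X^PX^P|X^PX^p
P/III-2 un ·: X^PY
P/IV-1 un III-1×III-2: X^PX^P|X^PX^p
P/IV-2 ? III-1×III-2: X^PX^P|X^PX^p
⇒ P over [I-1,I-2,II-1,II-2,II-3,III-1,III-2,IV-1,IV-2]: 19 consistent

II-1 ∈ {X^PX^P, X^PX^p}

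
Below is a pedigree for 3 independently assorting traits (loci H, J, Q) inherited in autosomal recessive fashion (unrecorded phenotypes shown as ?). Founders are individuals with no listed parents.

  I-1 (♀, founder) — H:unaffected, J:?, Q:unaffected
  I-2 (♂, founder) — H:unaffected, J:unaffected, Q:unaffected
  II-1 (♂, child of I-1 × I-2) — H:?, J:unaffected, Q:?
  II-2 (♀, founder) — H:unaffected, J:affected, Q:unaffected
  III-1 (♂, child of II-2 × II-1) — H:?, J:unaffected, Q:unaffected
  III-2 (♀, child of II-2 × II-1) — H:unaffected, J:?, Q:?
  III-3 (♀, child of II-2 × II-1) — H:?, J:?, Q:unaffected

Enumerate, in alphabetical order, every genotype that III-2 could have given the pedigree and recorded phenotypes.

III-2 ∈ {HH Jj QQ, HH Jj Qq, HH Jj qq, HH jj QQ, HH jj Qq, HH jj qq, Hh Jj QQ, Hh Jj Qq, Hh Jj qq, Hh jj QQ, Hh jj Qq, Hh jj qq}

H/I-1 un ·: HH|Hh
H/I-2 un ·: HH|Hh
H/II-1 ? I-1×I-2: HH|Hh|hh
H/II-2 un ·: HH|Hh
H/III-1 ? II-2×II-1: HH|Hh|hh
H/III-2 un II-2×II-1: HH|Hh
H/III-3 ? II-2×II-1: HH|Hh|hh
⇒ H over [I-1,I-2,II-1,II-2,III-1,III-2,III-3]: 119 consistent
J/I-1 ? ·: JJ|Jj|jj
J/I-2 un ·: JJ|Jj
J/II-1 un I-1×I-2: JJ|Jj
J/II-2 aff ·: jj
J/III-1 un II-2×II-1: Jj
J/III-2 ? II-2×II-1: Jj|jj
J/III-3 ? II-2×II-1: Jj|jj
⇒ J over [I-1,I-2,II-1,II-2,III-1,III-2,III-3]: 24 consistent
Q/I-1 un ·: QQ|Qq
Q/I-2 un ·: QQ|Qq
Q/II-1 ? I-1×I-2: QQ|Qq|qq
Q/II-2 un ·: QQ|Qq
Q/III-1 un II-2×II-1: QQ|Qq
Q/III-2 ? II-2×II-1: QQ|Qq|qq
Q/III-3 un II-2×II-1: QQ|Qq
⇒ Q over [I-1,I-2,II-1,II-2,III-1,III-2,III-3]: 99 consistent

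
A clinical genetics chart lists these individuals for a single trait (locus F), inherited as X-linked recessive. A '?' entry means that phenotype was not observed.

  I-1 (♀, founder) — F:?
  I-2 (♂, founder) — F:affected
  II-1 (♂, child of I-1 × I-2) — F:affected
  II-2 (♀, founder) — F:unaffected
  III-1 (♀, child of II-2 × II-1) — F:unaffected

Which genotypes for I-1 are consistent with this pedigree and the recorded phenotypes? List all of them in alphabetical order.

F/I-1 ? ·: X^FX^f|X^fX^f
F/I-2 aff ·: X^fY
F/II-1 aff I-1×I-2: X^fY
F/II-2 un ·: X^FX^F|X^FX^f
F/III-1 un II-2×II-1: X^FX^f
⇒ F over [I-1,I-2,II-1,II-2,III-1]: 4 consistent

I-1 ∈ {X^FX^f, X^fX^f}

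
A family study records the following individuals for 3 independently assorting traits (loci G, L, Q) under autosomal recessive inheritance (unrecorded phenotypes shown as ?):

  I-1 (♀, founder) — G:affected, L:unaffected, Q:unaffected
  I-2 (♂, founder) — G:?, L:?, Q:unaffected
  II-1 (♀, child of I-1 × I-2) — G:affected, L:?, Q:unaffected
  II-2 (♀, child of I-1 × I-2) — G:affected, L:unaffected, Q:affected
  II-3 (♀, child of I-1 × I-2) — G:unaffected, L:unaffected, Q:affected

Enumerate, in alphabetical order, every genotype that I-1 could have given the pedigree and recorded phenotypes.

I-1 ∈ {gg LL Qq, gg Ll Qq}

G/I-1 aff ·: gg
G/I-2 ? ·: Gg
G/II-1 aff I-1×I-2: gg
G/II-2 aff I-1×I-2: gg
G/II-3 un I-1×I-2: Gg
⇒ G over [I-1,I-2,II-1,II-2,II-3]: 1 consistent
L/I-1 un ·: LL|Ll
L/I-2 ? ·: LL|Ll|ll
L/II-1 ? I-1×I-2: LL|Ll|ll
L/II-2 un I-1×I-2: LL|Ll
L/II-3 un I-1×I-2: LL|Ll
⇒ L over [I-1,I-2,II-1,II-2,II-3]: 32 consistent
Q/I-1 un ·: Qq
Q/I-2 un ·: Qq
Q/II-1 un I-1×I-2: QQ|Qq
Q/II-2 aff I-1×I-2: qq
Q/II-3 aff I-1×I-2: qq
⇒ Q over [I-1,I-2,II-1,II-2,II-3]: 2 consistent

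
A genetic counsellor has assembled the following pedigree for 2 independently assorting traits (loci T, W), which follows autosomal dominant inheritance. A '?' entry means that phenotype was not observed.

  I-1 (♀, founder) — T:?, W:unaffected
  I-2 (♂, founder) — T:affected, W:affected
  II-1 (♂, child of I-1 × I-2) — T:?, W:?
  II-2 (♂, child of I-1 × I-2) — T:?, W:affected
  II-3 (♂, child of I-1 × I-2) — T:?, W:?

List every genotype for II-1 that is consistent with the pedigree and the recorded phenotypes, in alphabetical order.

II-1 ∈ {TT Ww, TT ww, Tt Ww, Tt ww, tt Ww, tt ww}

T/I-1 ? ·: tt|Tt|TT
T/I-2 aff ·: Tt|TT
T/II-1 ? I-1×I-2: tt|Tt|TT
T/II-2 ? I-1×I-2: tt|Tt|TT
T/II-3 ? I-1×I-2: tt|Tt|TT
⇒ T over [I-1,I-2,II-1,II-2,II-3]: 53 consistent
W/I-1 un ·: ww
W/I-2 aff ·: Ww|WW
W/II-1 ? I-1×I-2: ww|Ww
W/II-2 aff I-1×I-2: Ww
W/II-3 ? I-1×I-2: ww|Ww
⇒ W over [I-1,I-2,II-1,II-2,II-3]: 5 consistent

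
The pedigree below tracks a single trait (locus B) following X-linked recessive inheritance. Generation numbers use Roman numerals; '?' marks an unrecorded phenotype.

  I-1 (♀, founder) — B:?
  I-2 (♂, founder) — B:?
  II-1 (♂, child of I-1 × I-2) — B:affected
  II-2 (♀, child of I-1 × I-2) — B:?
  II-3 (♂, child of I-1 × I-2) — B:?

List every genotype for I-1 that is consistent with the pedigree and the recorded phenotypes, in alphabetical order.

B/I-1 ? ·: X^BX^b|X^bX^b
B/I-2 ? ·: X^BY|X^bY
B/II-1 aff I-1×I-2: X^bY
B/II-2 ? I-1×I-2: X^BX^B|X^BX^b|X^bX^b
B/II-3 ? I-1×I-2: X^BY|X^bY
⇒ B over [I-1,I-2,II-1,II-2,II-3]: 10 consistent

I-1 ∈ {X^BX^b, X^bX^b}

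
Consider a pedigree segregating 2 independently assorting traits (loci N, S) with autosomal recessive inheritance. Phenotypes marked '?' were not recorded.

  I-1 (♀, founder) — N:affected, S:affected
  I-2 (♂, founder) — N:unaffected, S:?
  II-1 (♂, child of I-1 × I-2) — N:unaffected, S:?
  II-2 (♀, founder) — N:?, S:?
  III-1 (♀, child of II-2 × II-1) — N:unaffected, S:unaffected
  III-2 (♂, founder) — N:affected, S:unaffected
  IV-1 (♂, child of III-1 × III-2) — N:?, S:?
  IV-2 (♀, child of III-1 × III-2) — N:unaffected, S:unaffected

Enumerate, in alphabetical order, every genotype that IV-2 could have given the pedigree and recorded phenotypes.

N/I-1 aff ·: nn
N/I-2 un ·: NN|Nn
N/II-1 un I-1×I-2: Nn
N/II-2 ? ·: NN|Nn|nn
N/III-1 un II-2×II-1: NN|Nn
N/III-2 aff ·: nn
N/IV-1 ? III-1×III-2: Nn|nn
N/IV-2 un III-1×III-2: Nn
⇒ N over [I-1,I-2,II-1,II-2,III-1,III-2,IV-1,IV-2]: 16 consistent
S/I-1 aff ·: ss
S/I-2 ? ·: SS|Ss|ss
S/II-1 ? I-1×I-2: Ss|ss
S/II-2 ? ·: SS|Ss|ss
S/III-1 un II-2×II-1: SS|Ss
S/III-2 un ·: SS|Ss
S/IV-1 ? III-1×III-2: SS|Ss|ss
S/IV-2 un III-1×III-2: SS|Ss
⇒ S over [I-1,I-2,II-1,II-2,III-1,III-2,IV-1,IV-2]: 120 consistent

IV-2 ∈ {Nn SS, Nn Ss}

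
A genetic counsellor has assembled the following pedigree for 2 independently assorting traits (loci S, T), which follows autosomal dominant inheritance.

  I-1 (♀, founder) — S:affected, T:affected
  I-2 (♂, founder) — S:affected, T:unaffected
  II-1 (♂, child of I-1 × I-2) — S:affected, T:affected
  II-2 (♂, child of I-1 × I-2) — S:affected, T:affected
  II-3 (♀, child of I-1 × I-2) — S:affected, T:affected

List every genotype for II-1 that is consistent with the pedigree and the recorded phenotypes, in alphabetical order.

II-1 ∈ {SS Tt, Ss Tt}

S/I-1 aff ·: Ss|SS
S/I-2 aff ·: Ss|SS
S/II-1 aff I-1×I-2: Ss|SS
S/II-2 aff I-1×I-2: Ss|SS
S/II-3 aff I-1×I-2: Ss|SS
⇒ S over [I-1,I-2,II-1,II-2,II-3]: 25 consistent
T/I-1 aff ·: Tt|TT
T/I-2 un ·: tt
T/II-1 aff I-1×I-2: Tt
T/II-2 aff I-1×I-2: Tt
T/II-3 aff I-1×I-2: Tt
⇒ T over [I-1,I-2,II-1,II-2,II-3]: 2 consistent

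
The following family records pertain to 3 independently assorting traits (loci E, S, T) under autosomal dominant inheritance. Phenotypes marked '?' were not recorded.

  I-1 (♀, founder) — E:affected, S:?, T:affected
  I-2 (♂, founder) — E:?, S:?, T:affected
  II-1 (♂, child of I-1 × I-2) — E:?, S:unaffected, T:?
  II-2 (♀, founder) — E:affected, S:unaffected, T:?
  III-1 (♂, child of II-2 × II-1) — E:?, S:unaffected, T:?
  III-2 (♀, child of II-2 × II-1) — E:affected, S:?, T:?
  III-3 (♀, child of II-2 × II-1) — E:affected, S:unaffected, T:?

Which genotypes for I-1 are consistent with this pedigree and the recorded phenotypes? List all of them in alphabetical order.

I-1 ∈ {EE Ss TT, EE Ss Tt, EE ss TT, EE ss Tt, Ee Ss TT, Ee Ss Tt, Ee ss TT, Ee ss Tt}

E/I-1 aff ·: Ee|EE
E/I-2 ? ·: ee|Ee|EE
E/II-1 ? I-1×I-2: ee|Ee|EE
E/II-2 aff ·: Ee|EE
E/III-1 ? II-2×II-1: ee|Ee|EE
E/III-2 aff II-2×II-1: Ee|EE
E/III-3 aff II-2×II-1: Ee|EE
⇒ E over [I-1,I-2,II-1,II-2,III-1,III-2,III-3]: 142 consistent
S/I-1 ? ·: ss|Ss
S/I-2 ? ·: ss|Ss
S/II-1 un I-1×I-2: ss
S/II-2 un ·: ss
S/III-1 un II-2×II-1: ss
S/III-2 ? II-2×II-1: ss
S/III-3 un II-2×II-1: ss
⇒ S over [I-1,I-2,II-1,II-2,III-1,III-2,III-3]: 4 consistent
T/I-1 aff ·: Tt|TT
T/I-2 aff ·: Tt|TT
T/II-1 ? I-1×I-2: tt|Tt|TT
T/II-2 ? ·: tt|Tt|TT
T/III-1 ? II-2×II-1: tt|Tt|TT
T/III-2 ? II-2×II-1: tt|Tt|TT
T/III-3 ? II-2×II-1: tt|Tt|TT
⇒ T over [I-1,I-2,II-1,II-2,III-1,III-2,III-3]: 179 consistent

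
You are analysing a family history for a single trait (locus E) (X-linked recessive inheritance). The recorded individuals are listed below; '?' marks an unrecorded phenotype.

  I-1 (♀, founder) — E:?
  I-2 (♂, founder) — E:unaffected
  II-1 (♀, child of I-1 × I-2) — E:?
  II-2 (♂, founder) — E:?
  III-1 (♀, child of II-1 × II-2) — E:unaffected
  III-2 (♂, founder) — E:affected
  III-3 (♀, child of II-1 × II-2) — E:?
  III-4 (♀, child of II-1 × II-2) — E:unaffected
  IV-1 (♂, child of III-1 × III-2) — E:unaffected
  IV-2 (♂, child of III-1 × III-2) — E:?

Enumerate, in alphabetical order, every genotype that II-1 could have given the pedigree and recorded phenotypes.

II-1 ∈ {X^EX^E, X^EX^e}

E/I-1 ? ·: X^EX^E|X^EX^e|X^eX^e
E/I-2 un ·: X^EY
E/II-1 ? I-1×I-2: X^EX^E|X^EX^e
E/II-2 ? ·: X^EY|X^eY
E/III-1 un II-1×II-2: X^EX^E|X^EX^e
E/III-2 aff ·: X^eY
E/III-3 ? II-1×II-2: X^EX^E|X^EX^e|X^eX^e
E/III-4 un II-1×II-2: X^EX^E|X^EX^e
E/IV-1 un III-1×III-2: X^EY
E/IV-2 ? III-1×III-2: X^EY|X^eY
⇒ E over [I-1,I-2,II-1,II-2,III-1,III-2,III-3,III-4,IV-1,IV-2]: 38 consistent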